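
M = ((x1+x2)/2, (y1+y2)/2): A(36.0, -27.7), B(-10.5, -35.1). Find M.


Mx = (36.0 - 10.5)/2 = 25.5/2 = 12.7500
My = (-27.7 - 35.1)/2 = -62.8/2 = -31.4000

(12.7500, -31.4000)


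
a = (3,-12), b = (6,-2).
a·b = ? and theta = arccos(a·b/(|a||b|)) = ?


a·b = 3*6 - 12*(-2) = 18 + 24 = 42
|a| = sqrt(9+144) = 12.3693
|b| = sqrt(36+4) = 6.3246
cos(theta) = 42/(sqrt(153)*sqrt(40)) = 42/sqrt(6120) = 0.536875
theta = arccos(42/sqrt(6120)) = 57.5288 degrees

a·b = 42, theta = 57.5288 deg


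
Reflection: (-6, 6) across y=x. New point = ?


Reflection rule for y=x: (y, x)
(-6, 6) -> (6, -6)

(6, -6)


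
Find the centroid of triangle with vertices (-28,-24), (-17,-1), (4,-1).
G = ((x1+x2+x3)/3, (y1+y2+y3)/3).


Gx = (-28- 17+4)/3 = -41/3 = -13.6667
Gy = (-24- 1- 1)/3 = -26/3 = -8.6667

G = (-13.6667, -8.6667)


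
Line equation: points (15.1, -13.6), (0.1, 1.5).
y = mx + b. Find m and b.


m = (15.1)/(-15.0) = -1.0067
b = y1 - m*x1 = -13.6 - (15.1*15.1)/(-15.0) = -13.6 + 15.2007 = 1.6007

y = -1.0067x + 1.6007


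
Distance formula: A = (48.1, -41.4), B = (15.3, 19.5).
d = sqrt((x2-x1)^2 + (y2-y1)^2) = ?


dx = 15.3 - 48.1 = -32.8
dy = 19.5 + 41.4 = 60.9
d = sqrt(1075.84 + 3708.81) = sqrt(4784.65) = 69.1712

69.1712


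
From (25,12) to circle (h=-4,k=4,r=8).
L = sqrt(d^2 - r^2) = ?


d = sqrt((25+ 4)^2 + (12-4)^2) = sqrt(841+64) = 30.0832
L = sqrt(905.0000 - 64) = sqrt(841.0000) = 29.0000

29.0000


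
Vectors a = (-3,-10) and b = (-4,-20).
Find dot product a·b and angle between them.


a·b = -3*(-4) - 10*(-20) = 12 + 200 = 212
|a| = sqrt(9+100) = 10.4403
|b| = sqrt(16+400) = 20.3961
cos(theta) = 212/(sqrt(109)*sqrt(416)) = 212/sqrt(45344) = 0.995580
theta = arccos(212/sqrt(45344)) = 5.3893 degrees

a·b = 212, theta = 5.3893 deg


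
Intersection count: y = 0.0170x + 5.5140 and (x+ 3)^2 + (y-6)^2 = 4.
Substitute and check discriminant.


Substitute y = 0.0170x + 5.5140: (x+ 3)^2 + (0.0170x+5.5140-6)^2 = 4
Expand to Ax^2 + Bx + C = 0, where b-k = -0.486
A = 1+m^2 = 1.000289
B = 2(m(b-k) - h) = 2(0.0170*(-0.486) + 3) = 5.983476
C = h^2 + (b-k)^2 - r^2 = 9 + 0.236196 - 4 = 5.236196
disc = B^2-4AC = 35.8020 - 20.9508 = 14.8512
disc > 0

2 intersection points


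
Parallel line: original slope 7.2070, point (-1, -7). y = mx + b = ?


Parallel lines have equal slopes.
m2 = 7.2070
b2 = -7 - 7.2070*(-1) = 0.2070

y = 7.2070x + 0.2070


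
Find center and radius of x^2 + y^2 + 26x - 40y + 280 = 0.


h = -D/2 = -26/2 = -13
k = -E/2 = 40/2 = 20
r^2 = h^2 + k^2 - F = 169 + 400 - 280 = 289
r = 17

Center (-13, 20), radius = 17


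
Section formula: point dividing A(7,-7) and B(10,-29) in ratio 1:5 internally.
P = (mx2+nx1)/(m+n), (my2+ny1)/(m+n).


Px = (1*10 + 5*7)/6 = 45/6 = 7.5000
Py = (1*(-29) + 5*(-7))/6 = -64/6 = -10.6667

P = (7.5000, -10.6667)


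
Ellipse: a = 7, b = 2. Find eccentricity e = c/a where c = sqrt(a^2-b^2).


c = sqrt(49-4) = sqrt(45) = 6.7082
e = c/a = sqrt(45)/7 = 0.9583

e = 0.9583


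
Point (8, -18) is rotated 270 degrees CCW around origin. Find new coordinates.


cos(270) = 0, sin(270) = -1
x' = 8*0 + 18*(-1) = -18
y' = 8*(-1) - 18*0 = -8

(-18, -8)


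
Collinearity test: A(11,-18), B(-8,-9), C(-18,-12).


11*(-9+ 12) - 8*(-12+ 18) - 18*(-18+ 9)
= 33 - 48 + 162 = 147

No, not collinear (determinant = 147)


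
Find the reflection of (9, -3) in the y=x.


Reflection rule for y=x: (y, x)
(9, -3) -> (-3, 9)

(-3, 9)


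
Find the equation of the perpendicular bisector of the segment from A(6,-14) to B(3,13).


Midpoint = (4.5, -0.5)
Slope of AB = dy/dx = 27/(-3) = -9.0000
Perp slope = -dx/dy = 3/27 = 0.1111
b = My - (perp slope)*Mx = -0.5 + (-3*4.5)/27 = -0.5 - 0.5000 = -1.0000

y = 0.1111x - 1.0000


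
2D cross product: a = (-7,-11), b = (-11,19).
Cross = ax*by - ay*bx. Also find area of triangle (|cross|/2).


cross = -7*19 + 11*(-11) = -133 - 121 = -254
Triangle area = |-254|/2 = 254/2 = 127.0000

cross = -254, triangle area = 127.0000


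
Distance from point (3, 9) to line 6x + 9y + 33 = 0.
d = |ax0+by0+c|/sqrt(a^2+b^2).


|6*3 + 9*9 + 33| = |132| = 132
sqrt(36 + 81) = sqrt(117) = 10.8167
d = 132/sqrt(117) = 12.2034

12.2034


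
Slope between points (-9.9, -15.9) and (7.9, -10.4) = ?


dy = -10.4 + 15.9 = 5.5
dx = 7.9 + 9.9 = 17.8
m = 5.5/17.8 = 0.3090

m = 0.3090


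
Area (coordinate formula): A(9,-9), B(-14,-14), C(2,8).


9*(-14-8) = -198
-14*(8+ 9) = -238
2*(-9+ 14) = 10
sum = -426
Area = |-426|/2 = 213.0000

213.0000 sq units


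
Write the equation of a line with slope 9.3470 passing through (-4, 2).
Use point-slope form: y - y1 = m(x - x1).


y - 2 = 9.3470(x + 4)
y = 9.3470x + 2 - 9.3470*(-4)
y = 9.3470x + 39.3880

y = 9.3470x + 39.3880


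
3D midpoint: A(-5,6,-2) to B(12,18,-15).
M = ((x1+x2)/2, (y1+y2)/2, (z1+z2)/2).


Mx = (-5+12)/2 = 3.5000
My = (6+18)/2 = 12.0000
Mz = (-2- 15)/2 = -8.5000

M = (3.5000, 12.0000, -8.5000)


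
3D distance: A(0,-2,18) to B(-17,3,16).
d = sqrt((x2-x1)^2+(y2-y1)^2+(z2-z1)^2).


dx=-17, dy=5, dz=-2
d = sqrt(289+25+4) = sqrt(318) = 17.8326

17.8326


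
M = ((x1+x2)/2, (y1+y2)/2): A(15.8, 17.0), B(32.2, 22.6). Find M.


Mx = (15.8 + 32.2)/2 = 48.0/2 = 24.0000
My = (17.0 + 22.6)/2 = 39.6/2 = 19.8000

(24.0000, 19.8000)


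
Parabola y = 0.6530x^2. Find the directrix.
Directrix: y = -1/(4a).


a = 0.6530
1/(4a) = 0.3828
directrix: y = -0.3828 = -0.3828

y = -0.3828


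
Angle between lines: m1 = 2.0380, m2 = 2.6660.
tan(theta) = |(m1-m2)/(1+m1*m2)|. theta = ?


m1-m2 = -0.628
1+m1*m2 = 6.433308
tan(theta) = |-0.628/6.433308| = 0.097617
theta = arctan(|-0.628/6.433308|) = 5.5754 degrees (acute angle)

5.5754 degrees


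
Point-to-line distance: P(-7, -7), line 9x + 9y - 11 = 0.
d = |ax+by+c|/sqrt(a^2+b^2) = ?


|9*(-7) + 9*(-7) - 11| = |-137| = 137
sqrt(81 + 81) = sqrt(162) = 12.7279
d = 137/sqrt(162) = 10.7637

10.7637


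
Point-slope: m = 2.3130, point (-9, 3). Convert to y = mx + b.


y - 3 = 2.3130(x + 9)
y = 2.3130x + 3 - 2.3130*(-9)
y = 2.3130x + 23.8170

y = 2.3130x + 23.8170


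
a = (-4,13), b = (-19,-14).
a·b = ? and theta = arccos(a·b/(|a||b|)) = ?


a·b = -4*(-19) + 13*(-14) = 76 - 182 = -106
|a| = sqrt(16+169) = 13.6015
|b| = sqrt(361+196) = 23.6008
cos(theta) = -106/(sqrt(185)*sqrt(557)) = -106/sqrt(103045) = -0.330212
theta = arccos(-106/sqrt(103045)) = 109.2816 degrees

a·b = -106, theta = 109.2816 deg


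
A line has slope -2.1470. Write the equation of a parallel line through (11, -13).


Parallel lines have equal slopes.
m2 = -2.1470
b2 = -13 + 2.1470*11 = 10.6170

y = -2.1470x + 10.6170


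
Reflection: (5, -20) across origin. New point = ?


Reflection rule for origin: (-x, -y)
(5, -20) -> (-5, 20)

(-5, 20)


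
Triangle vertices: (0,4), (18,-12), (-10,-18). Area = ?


0*(-12+ 18) = 0
18*(-18-4) = -396
-10*(4+ 12) = -160
sum = -556
Area = |-556|/2 = 278.0000

278.0000 sq units


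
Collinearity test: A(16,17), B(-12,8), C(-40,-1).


16*(8+ 1) - 12*(-1-17) - 40*(17-8)
= 144 + 216 - 360 = 0

Yes, collinear (determinant = 0)


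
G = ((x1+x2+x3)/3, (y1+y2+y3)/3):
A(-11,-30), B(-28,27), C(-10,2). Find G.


Gx = (-11- 28- 10)/3 = -49/3 = -16.3333
Gy = (-30+27+2)/3 = -1/3 = -0.3333

G = (-16.3333, -0.3333)


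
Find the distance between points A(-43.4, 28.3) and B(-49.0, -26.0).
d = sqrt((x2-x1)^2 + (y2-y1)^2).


dx = -49.0 + 43.4 = -5.6
dy = -26.0 - 28.3 = -54.3
d = sqrt(31.36 + 2948.49) = sqrt(2979.85) = 54.5880

54.5880


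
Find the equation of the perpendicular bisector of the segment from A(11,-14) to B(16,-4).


Midpoint = (13.5, -9)
Slope of AB = dy/dx = 10/5 = 2.0000
Perp slope = -dx/dy = -5/10 = -0.5000
b = My - (perp slope)*Mx = -9 + (5*13.5)/10 = -9 + 6.7500 = -2.2500

y = -0.5000x - 2.2500


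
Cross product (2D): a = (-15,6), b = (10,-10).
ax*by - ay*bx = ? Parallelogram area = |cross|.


cross = -15*(-10) - 6*10 = 150 - 60 = 90
Parallelogram area = |90| = 90

cross = 90, parallelogram area = 90


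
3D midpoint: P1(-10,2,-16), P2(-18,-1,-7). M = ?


Mx = (-10- 18)/2 = -14.0000
My = (2- 1)/2 = 0.5000
Mz = (-16- 7)/2 = -11.5000

M = (-14.0000, 0.5000, -11.5000)


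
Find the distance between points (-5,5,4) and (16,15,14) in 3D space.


dx=21, dy=10, dz=10
d = sqrt(441+100+100) = sqrt(641) = 25.3180

25.3180


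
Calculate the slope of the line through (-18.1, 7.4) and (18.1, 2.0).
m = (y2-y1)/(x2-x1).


dy = 2.0 - 7.4 = -5.4
dx = 18.1 + 18.1 = 36.2
m = -5.4/36.2 = -0.1492

m = -0.1492


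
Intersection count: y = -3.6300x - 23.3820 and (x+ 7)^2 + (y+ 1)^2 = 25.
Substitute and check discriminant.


Substitute y = -3.6300x - 23.3820: (x+ 7)^2 + (-3.6300x- 23.3820+ 1)^2 = 25
Expand to Ax^2 + Bx + C = 0, where b-k = -22.382
A = 1+m^2 = 14.1769
B = 2(m(b-k) - h) = 2(-3.6300*(-22.382) + 7) = 176.49332
C = h^2 + (b-k)^2 - r^2 = 49 + 500.953924 - 25 = 524.953924
disc = B^2-4AC = 31149.8920 - 29768.8771 = 1381.0149
disc > 0

2 intersection points


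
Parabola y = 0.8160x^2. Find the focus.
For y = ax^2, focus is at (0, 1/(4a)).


a = 0.8160
4a = 3.2640
focus = (0, 1/3.2640) = (0, 0.3064)

Focus = (0, 0.3064)


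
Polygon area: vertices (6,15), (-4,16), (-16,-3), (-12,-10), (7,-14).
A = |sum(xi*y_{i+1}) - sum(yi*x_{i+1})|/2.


sum(xi*y_{i+1}) = 6*16 - 4*(-3) - 16*(-10) - 12*(-14) + 7*15 = 541
sum(yi*x_{i+1}) = 15*(-4) + 16*(-16) - 3*(-12) - 10*7 - 14*6 = -434
Area = |541 + 434|/2 = 975/2 = 487.5000

487.5000 sq units


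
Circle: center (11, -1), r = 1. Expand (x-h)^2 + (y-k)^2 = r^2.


(x-11)^2 + (y+ 1)^2 = 1^2
D = -2h = -22, E = -2k = 2
F = h^2+k^2-r^2 = 121+1-1 = 121

x^2 + y^2 - 22x + 2y + 121 = 0


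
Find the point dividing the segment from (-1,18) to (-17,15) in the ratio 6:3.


Px = (6*(-17) + 3*(-1))/9 = -105/9 = -11.6667
Py = (6*15 + 3*18)/9 = 144/9 = 16.0000

P = (-11.6667, 16.0000)


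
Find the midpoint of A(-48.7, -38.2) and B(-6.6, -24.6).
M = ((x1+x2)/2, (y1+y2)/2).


Mx = (-48.7 - 6.6)/2 = -55.3/2 = -27.6500
My = (-38.2 - 24.6)/2 = -62.8/2 = -31.4000

(-27.6500, -31.4000)


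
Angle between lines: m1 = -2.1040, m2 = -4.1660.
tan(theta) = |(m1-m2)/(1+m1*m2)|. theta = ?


m1-m2 = 2.062
1+m1*m2 = 9.765264
tan(theta) = |2.062/9.765264| = 0.211157
theta = arctan(|2.062/9.765264|) = 11.9232 degrees (acute angle)

11.9232 degrees


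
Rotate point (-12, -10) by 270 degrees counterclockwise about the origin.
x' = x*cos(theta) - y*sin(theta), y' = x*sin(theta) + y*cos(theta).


cos(270) = 0, sin(270) = -1
x' = -12*0 + 10*(-1) = -10
y' = -12*(-1) - 10*0 = 12

(-10, 12)


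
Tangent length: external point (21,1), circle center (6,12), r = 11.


d = sqrt((21-6)^2 + (1-12)^2) = sqrt(225+121) = 18.6011
L = sqrt(346.0000 - 121) = sqrt(225.0000) = 15.0000

15.0000


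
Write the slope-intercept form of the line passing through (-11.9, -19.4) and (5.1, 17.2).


m = (36.6)/(17.0) = 2.1529
b = y1 - m*x1 = -19.4 - (36.6*(-11.9))/(17.0) = -19.4 + 25.6200 = 6.2200

y = 2.1529x + 6.2200


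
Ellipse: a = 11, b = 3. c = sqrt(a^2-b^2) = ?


c^2 = 11^2 - 3^2 = 121 - 9 = 112
c = sqrt(112) = 10.5830

c = 10.5830


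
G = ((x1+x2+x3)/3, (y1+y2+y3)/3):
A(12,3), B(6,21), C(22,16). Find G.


Gx = (12+6+22)/3 = 40/3 = 13.3333
Gy = (3+21+16)/3 = 40/3 = 13.3333

G = (13.3333, 13.3333)


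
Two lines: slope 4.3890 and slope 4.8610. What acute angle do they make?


m1-m2 = -0.472
1+m1*m2 = 22.334929
tan(theta) = |-0.472/22.334929| = 0.021133
theta = arctan(|-0.472/22.334929|) = 1.2106 degrees (acute angle)

1.2106 degrees


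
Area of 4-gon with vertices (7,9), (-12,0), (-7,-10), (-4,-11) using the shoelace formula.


sum(xi*y_{i+1}) = 7*0 - 12*(-10) - 7*(-11) - 4*9 = 161
sum(yi*x_{i+1}) = 9*(-12) + 0*(-7) - 10*(-4) - 11*7 = -145
Area = |161 + 145|/2 = 306/2 = 153.0000

153.0000 sq units


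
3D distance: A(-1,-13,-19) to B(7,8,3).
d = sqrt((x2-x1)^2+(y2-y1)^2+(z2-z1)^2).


dx=8, dy=21, dz=22
d = sqrt(64+441+484) = sqrt(989) = 31.4484

31.4484


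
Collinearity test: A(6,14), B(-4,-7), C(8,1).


6*(-7-1) - 4*(1-14) + 8*(14+ 7)
= -48 + 52 + 168 = 172

No, not collinear (determinant = 172)


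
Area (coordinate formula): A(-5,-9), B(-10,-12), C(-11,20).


-5*(-12-20) = 160
-10*(20+ 9) = -290
-11*(-9+ 12) = -33
sum = -163
Area = |-163|/2 = 81.5000

81.5000 sq units


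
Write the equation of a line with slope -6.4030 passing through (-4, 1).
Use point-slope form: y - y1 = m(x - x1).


y - 1 = -6.4030(x + 4)
y = -6.4030x + 1 + 6.4030*(-4)
y = -6.4030x - 24.6120

y = -6.4030x - 24.6120


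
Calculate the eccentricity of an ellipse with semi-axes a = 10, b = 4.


c = sqrt(100-16) = sqrt(84) = 9.1652
e = c/a = sqrt(84)/10 = 0.9165

e = 0.9165


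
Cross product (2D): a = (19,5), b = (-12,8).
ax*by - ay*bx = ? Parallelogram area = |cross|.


cross = 19*8 - 5*(-12) = 152 + 60 = 212
Parallelogram area = |212| = 212

cross = 212, parallelogram area = 212


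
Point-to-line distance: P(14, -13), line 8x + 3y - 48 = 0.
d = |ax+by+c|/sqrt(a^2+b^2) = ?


|8*14 + 3*(-13) - 48| = |25| = 25
sqrt(64 + 9) = sqrt(73) = 8.5440
d = 25/sqrt(73) = 2.9260

2.9260


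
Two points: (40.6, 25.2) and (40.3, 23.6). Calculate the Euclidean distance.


dx = 40.3 - 40.6 = -0.3
dy = 23.6 - 25.2 = -1.6
d = sqrt(0.09 + 2.56) = sqrt(2.65) = 1.6279

1.6279


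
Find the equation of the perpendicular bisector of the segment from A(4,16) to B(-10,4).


Midpoint = (-3, 10)
Slope of AB = dy/dx = -12/(-14) = 0.8571
Perp slope = -dx/dy = -14/12 = -1.1667
b = My - (perp slope)*Mx = 10 + (-14*(-3))/(-12) = 10 - 3.5000 = 6.5000

y = -1.1667x + 6.5000


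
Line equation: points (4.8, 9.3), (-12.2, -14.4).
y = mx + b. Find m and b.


m = (-23.7)/(-17.0) = 1.3941
b = y1 - m*x1 = 9.3 - (-23.7*4.8)/(-17.0) = 9.3 - 6.6918 = 2.6082

y = 1.3941x + 2.6082


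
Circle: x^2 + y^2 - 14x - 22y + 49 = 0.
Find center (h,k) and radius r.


h = -D/2 = 14/2 = 7
k = -E/2 = 22/2 = 11
r^2 = h^2 + k^2 - F = 49 + 121 - 49 = 121
r = 11

Center (7, 11), radius = 11


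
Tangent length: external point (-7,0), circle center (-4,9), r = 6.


d = sqrt((-7+ 4)^2 + (0-9)^2) = sqrt(9+81) = 9.4868
L = sqrt(90.0000 - 36) = sqrt(54.0000) = 7.3485

7.3485


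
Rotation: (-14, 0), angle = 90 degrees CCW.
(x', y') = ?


cos(90) = 0, sin(90) = 1
x' = -14*0 - 0*1 = 0
y' = -14*1 + 0*0 = -14

(0, -14)


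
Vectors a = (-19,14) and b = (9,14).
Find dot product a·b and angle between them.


a·b = -19*9 + 14*14 = -171 + 196 = 25
|a| = sqrt(361+196) = 23.6008
|b| = sqrt(81+196) = 16.6433
cos(theta) = 25/(sqrt(557)*sqrt(277)) = 25/sqrt(154289) = 0.063646
theta = arccos(25/sqrt(154289)) = 86.3509 degrees

a·b = 25, theta = 86.3509 deg


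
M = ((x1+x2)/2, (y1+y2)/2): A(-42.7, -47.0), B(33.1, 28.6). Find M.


Mx = (-42.7 + 33.1)/2 = -9.6/2 = -4.8000
My = (-47.0 + 28.6)/2 = -18.4/2 = -9.2000

(-4.8000, -9.2000)


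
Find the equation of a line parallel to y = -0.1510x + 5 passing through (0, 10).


Parallel lines have equal slopes.
m2 = -0.1510
b2 = 10 + 0.1510*0 = 10.0000

y = -0.1510x + 10.0000


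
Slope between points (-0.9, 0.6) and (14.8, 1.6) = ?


dy = 1.6 - 0.6 = 1.0
dx = 14.8 + 0.9 = 15.7
m = 1.0/15.7 = 0.0637

m = 0.0637


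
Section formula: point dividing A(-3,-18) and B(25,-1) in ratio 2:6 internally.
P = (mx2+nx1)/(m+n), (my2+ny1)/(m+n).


Px = (2*25 + 6*(-3))/8 = 32/8 = 4.0000
Py = (2*(-1) + 6*(-18))/8 = -110/8 = -13.7500

P = (4.0000, -13.7500)


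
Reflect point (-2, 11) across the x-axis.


Reflection rule for x-axis: (x, -y)
(-2, 11) -> (-2, -11)

(-2, -11)


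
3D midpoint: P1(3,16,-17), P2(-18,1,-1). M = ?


Mx = (3- 18)/2 = -7.5000
My = (16+1)/2 = 8.5000
Mz = (-17- 1)/2 = -9.0000

M = (-7.5000, 8.5000, -9.0000)


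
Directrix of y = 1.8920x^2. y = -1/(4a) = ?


a = 1.8920
1/(4a) = 0.1321
directrix: y = -0.1321 = -0.1321

y = -0.1321


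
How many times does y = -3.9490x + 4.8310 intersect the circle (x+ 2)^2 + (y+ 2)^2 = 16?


Substitute y = -3.9490x + 4.8310: (x+ 2)^2 + (-3.9490x+4.8310+ 2)^2 = 16
Expand to Ax^2 + Bx + C = 0, where b-k = 6.831
A = 1+m^2 = 16.594601
B = 2(m(b-k) - h) = 2(-3.9490*6.831 + 2) = -49.951238
C = h^2 + (b-k)^2 - r^2 = 4 + 46.662561 - 16 = 34.662561
disc = B^2-4AC = 2495.1262 - 2300.8455 = 194.2807
disc > 0

2 intersection points


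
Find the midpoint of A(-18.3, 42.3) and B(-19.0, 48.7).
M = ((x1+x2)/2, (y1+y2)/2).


Mx = (-18.3 - 19.0)/2 = -37.3/2 = -18.6500
My = (42.3 + 48.7)/2 = 91.0/2 = 45.5000

(-18.6500, 45.5000)


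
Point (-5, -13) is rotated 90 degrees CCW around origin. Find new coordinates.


cos(90) = 0, sin(90) = 1
x' = -5*0 + 13*1 = 13
y' = -5*1 - 13*0 = -5

(13, -5)


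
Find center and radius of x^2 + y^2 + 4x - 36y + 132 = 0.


h = -D/2 = -4/2 = -2
k = -E/2 = 36/2 = 18
r^2 = h^2 + k^2 - F = 4 + 324 - 132 = 196
r = 14

Center (-2, 18), radius = 14


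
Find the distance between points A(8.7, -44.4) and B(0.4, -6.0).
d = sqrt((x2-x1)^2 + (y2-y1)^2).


dx = 0.4 - 8.7 = -8.3
dy = -6.0 + 44.4 = 38.4
d = sqrt(68.89 + 1474.56) = sqrt(1543.45) = 39.2868

39.2868


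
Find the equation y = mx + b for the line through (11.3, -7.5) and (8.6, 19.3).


m = (26.8)/(-2.7) = -9.9259
b = y1 - m*x1 = -7.5 - (26.8*11.3)/(-2.7) = -7.5 + 112.1630 = 104.6630

y = -9.9259x + 104.6630


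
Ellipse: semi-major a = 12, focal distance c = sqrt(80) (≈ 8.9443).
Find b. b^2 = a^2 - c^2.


b^2 = 12^2 - (sqrt(80))^2 = 144 - 80 = 64
b = sqrt(64) = 8

b = 8


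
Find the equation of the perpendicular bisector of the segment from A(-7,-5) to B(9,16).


Midpoint = (1, 5.5)
Slope of AB = dy/dx = 21/16 = 1.3125
Perp slope = -dx/dy = -16/21 = -0.7619
b = My - (perp slope)*Mx = 5.5 + (16*1)/21 = 5.5 + 0.7619 = 6.2619

y = -0.7619x + 6.2619


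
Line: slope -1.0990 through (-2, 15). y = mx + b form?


y - 15 = -1.0990(x + 2)
y = -1.0990x + 15 + 1.0990*(-2)
y = -1.0990x + 12.8020

y = -1.0990x + 12.8020


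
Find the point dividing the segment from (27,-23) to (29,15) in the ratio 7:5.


Px = (7*29 + 5*27)/12 = 338/12 = 28.1667
Py = (7*15 + 5*(-23))/12 = -10/12 = -0.8333

P = (28.1667, -0.8333)


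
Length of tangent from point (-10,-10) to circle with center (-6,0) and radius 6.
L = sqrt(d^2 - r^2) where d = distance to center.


d = sqrt((-10+ 6)^2 + (-10-0)^2) = sqrt(16+100) = 10.7703
L = sqrt(116.0000 - 36) = sqrt(80.0000) = 8.9443

8.9443


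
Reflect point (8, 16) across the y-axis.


Reflection rule for y-axis: (-x, y)
(8, 16) -> (-8, 16)

(-8, 16)


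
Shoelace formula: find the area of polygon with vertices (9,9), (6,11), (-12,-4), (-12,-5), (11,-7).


sum(xi*y_{i+1}) = 9*11 + 6*(-4) - 12*(-5) - 12*(-7) + 11*9 = 318
sum(yi*x_{i+1}) = 9*6 + 11*(-12) - 4*(-12) - 5*11 - 7*9 = -148
Area = |318 + 148|/2 = 466/2 = 233.0000

233.0000 sq units


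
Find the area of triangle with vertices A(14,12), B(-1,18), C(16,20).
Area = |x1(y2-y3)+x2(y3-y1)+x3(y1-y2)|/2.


14*(18-20) = -28
-1*(20-12) = -8
16*(12-18) = -96
sum = -132
Area = |-132|/2 = 66.0000

66.0000 sq units


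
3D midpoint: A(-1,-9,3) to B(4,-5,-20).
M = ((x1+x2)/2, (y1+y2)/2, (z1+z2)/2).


Mx = (-1+4)/2 = 1.5000
My = (-9- 5)/2 = -7.0000
Mz = (3- 20)/2 = -8.5000

M = (1.5000, -7.0000, -8.5000)


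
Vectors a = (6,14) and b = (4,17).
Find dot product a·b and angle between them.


a·b = 6*4 + 14*17 = 24 + 238 = 262
|a| = sqrt(36+196) = 15.2315
|b| = sqrt(16+289) = 17.4642
cos(theta) = 262/(sqrt(232)*sqrt(305)) = 262/sqrt(70760) = 0.984935
theta = arccos(262/sqrt(70760)) = 9.9581 degrees

a·b = 262, theta = 9.9581 deg


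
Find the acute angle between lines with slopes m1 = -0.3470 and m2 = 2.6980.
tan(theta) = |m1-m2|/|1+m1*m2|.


m1-m2 = -3.045
1+m1*m2 = 0.063794
tan(theta) = |-3.045/0.063794| = 47.731762
theta = arctan(|-3.045/0.063794|) = 88.7998 degrees (acute angle)

88.7998 degrees


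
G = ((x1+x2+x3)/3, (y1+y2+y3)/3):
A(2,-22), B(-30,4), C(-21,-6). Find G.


Gx = (2- 30- 21)/3 = -49/3 = -16.3333
Gy = (-22+4- 6)/3 = -24/3 = -8.0000

G = (-16.3333, -8.0000)


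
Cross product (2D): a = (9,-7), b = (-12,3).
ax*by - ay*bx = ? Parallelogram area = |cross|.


cross = 9*3 + 7*(-12) = 27 - 84 = -57
Parallelogram area = |-57| = 57

cross = -57, parallelogram area = 57


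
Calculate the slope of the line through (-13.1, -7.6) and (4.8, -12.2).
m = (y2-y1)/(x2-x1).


dy = -12.2 + 7.6 = -4.6
dx = 4.8 + 13.1 = 17.9
m = -4.6/17.9 = -0.2570

m = -0.2570


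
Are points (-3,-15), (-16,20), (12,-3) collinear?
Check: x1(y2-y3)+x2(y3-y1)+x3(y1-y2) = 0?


-3*(20+ 3) - 16*(-3+ 15) + 12*(-15-20)
= -69 - 192 - 420 = -681

No, not collinear (determinant = -681)


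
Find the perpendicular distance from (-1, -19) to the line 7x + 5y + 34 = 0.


|7*(-1) + 5*(-19) + 34| = |-68| = 68
sqrt(49 + 25) = sqrt(74) = 8.6023
d = 68/sqrt(74) = 7.9048

7.9048


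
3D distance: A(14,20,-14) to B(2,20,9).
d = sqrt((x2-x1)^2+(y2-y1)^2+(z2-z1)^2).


dx=-12, dy=0, dz=23
d = sqrt(144+0+529) = sqrt(673) = 25.9422

25.9422


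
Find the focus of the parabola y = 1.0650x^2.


a = 1.0650
4a = 4.2600
focus = (0, 1/4.2600) = (0, 0.2347)

Focus = (0, 0.2347)


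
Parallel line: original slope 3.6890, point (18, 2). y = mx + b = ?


Parallel lines have equal slopes.
m2 = 3.6890
b2 = 2 - 3.6890*18 = -64.4020

y = 3.6890x - 64.4020


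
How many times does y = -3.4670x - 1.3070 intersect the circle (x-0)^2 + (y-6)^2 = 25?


Substitute y = -3.4670x - 1.3070: (x-0)^2 + (-3.4670x- 1.3070-6)^2 = 25
Expand to Ax^2 + Bx + C = 0, where b-k = -7.307
A = 1+m^2 = 13.020089
B = 2(m(b-k) - h) = 2(-3.4670*(-7.307) - 0) = 50.666738
C = h^2 + (b-k)^2 - r^2 = 0 + 53.392249 - 25 = 28.392249
disc = B^2-4AC = 2567.1183 - 1478.6784 = 1088.4399
disc > 0

2 intersection points


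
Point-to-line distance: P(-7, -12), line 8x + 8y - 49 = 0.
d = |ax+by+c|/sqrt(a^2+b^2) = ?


|8*(-7) + 8*(-12) - 49| = |-201| = 201
sqrt(64 + 64) = sqrt(128) = 11.3137
d = 201/sqrt(128) = 17.7661

17.7661


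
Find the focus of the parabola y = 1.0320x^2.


a = 1.0320
4a = 4.1280
focus = (0, 1/4.1280) = (0, 0.2422)

Focus = (0, 0.2422)


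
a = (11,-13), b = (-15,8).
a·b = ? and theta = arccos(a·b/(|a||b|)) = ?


a·b = 11*(-15) - 13*8 = -165 - 104 = -269
|a| = sqrt(121+169) = 17.0294
|b| = sqrt(225+64) = 17.0000
cos(theta) = -269/(sqrt(290)*sqrt(289)) = -269/sqrt(83810) = -0.929190
theta = arccos(-269/sqrt(83810)) = 158.3088 degrees

a·b = -269, theta = 158.3088 deg


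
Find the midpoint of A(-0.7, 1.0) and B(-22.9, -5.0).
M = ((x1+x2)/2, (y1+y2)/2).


Mx = (-0.7 - 22.9)/2 = -23.6/2 = -11.8000
My = (1.0 - 5.0)/2 = -4.0/2 = -2.0000

(-11.8000, -2.0000)


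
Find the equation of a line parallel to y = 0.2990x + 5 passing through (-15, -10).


Parallel lines have equal slopes.
m2 = 0.2990
b2 = -10 - 0.2990*(-15) = -5.5150

y = 0.2990x - 5.5150


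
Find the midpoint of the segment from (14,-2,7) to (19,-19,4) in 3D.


Mx = (14+19)/2 = 16.5000
My = (-2- 19)/2 = -10.5000
Mz = (7+4)/2 = 5.5000

M = (16.5000, -10.5000, 5.5000)


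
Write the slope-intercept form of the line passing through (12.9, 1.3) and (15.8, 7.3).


m = (6.0)/(2.9) = 2.0690
b = y1 - m*x1 = 1.3 - (6.0*12.9)/(2.9) = 1.3 - 26.6897 = -25.3897

y = 2.0690x - 25.3897


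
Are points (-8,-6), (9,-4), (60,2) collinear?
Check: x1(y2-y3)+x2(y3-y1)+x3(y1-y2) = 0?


-8*(-4-2) + 9*(2+ 6) + 60*(-6+ 4)
= 48 + 72 - 120 = 0

Yes, collinear (determinant = 0)


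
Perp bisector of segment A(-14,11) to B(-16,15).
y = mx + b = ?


Midpoint = (-15, 13)
Slope of AB = dy/dx = 4/(-2) = -2.0000
Perp slope = -dx/dy = 2/4 = 0.5000
b = My - (perp slope)*Mx = 13 + (-2*(-15))/4 = 13 + 7.5000 = 20.5000

y = 0.5000x + 20.5000


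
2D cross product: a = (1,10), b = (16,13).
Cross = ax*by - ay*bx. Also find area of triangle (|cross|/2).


cross = 1*13 - 10*16 = 13 - 160 = -147
Triangle area = |-147|/2 = 147/2 = 73.5000

cross = -147, triangle area = 73.5000


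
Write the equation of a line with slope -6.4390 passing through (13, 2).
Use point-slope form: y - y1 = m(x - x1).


y - 2 = -6.4390(x - 13)
y = -6.4390x + 2 + 6.4390*13
y = -6.4390x + 85.7070

y = -6.4390x + 85.7070


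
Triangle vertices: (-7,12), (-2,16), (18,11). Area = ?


-7*(16-11) = -35
-2*(11-12) = 2
18*(12-16) = -72
sum = -105
Area = |-105|/2 = 52.5000

52.5000 sq units


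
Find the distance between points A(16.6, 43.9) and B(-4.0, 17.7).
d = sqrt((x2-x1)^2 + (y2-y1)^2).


dx = -4.0 - 16.6 = -20.6
dy = 17.7 - 43.9 = -26.2
d = sqrt(424.36 + 686.44) = sqrt(1110.8) = 33.3287

33.3287


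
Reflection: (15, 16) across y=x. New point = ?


Reflection rule for y=x: (y, x)
(15, 16) -> (16, 15)

(16, 15)


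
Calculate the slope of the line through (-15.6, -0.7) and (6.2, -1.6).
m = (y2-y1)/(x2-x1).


dy = -1.6 + 0.7 = -0.9
dx = 6.2 + 15.6 = 21.8
m = -0.9/21.8 = -0.0413

m = -0.0413


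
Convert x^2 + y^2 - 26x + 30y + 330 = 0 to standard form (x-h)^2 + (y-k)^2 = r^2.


h = -D/2 = 26/2 = 13
k = -E/2 = -30/2 = -15
r^2 = h^2 + k^2 - F = 169 + 225 - 330 = 64
r = 8

Center (13, -15), radius = 8


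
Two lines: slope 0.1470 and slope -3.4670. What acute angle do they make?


m1-m2 = 3.614
1+m1*m2 = 0.490351
tan(theta) = |3.614/0.490351| = 7.370231
theta = arctan(|3.614/0.490351|) = 82.2732 degrees (acute angle)

82.2732 degrees


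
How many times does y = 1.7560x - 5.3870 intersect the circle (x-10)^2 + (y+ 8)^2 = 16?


Substitute y = 1.7560x - 5.3870: (x-10)^2 + (1.7560x- 5.3870+ 8)^2 = 16
Expand to Ax^2 + Bx + C = 0, where b-k = 2.613
A = 1+m^2 = 4.083536
B = 2(m(b-k) - h) = 2(1.7560*2.613 - 10) = -10.823144
C = h^2 + (b-k)^2 - r^2 = 100 + 6.827769 - 16 = 90.827769
disc = B^2-4AC = 117.1404 - 1483.5939 = -1366.4535
disc < 0

0 intersection points


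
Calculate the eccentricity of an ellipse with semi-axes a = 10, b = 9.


c = sqrt(100-81) = sqrt(19) = 4.3589
e = c/a = sqrt(19)/10 = 0.4359

e = 0.4359


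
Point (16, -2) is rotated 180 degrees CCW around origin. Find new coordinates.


cos(180) = -1, sin(180) = 0
x' = 16*(-1) + 2*0 = -16
y' = 16*0 - 2*(-1) = 2

(-16, 2)


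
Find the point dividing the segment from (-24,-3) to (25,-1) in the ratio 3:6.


Px = (3*25 + 6*(-24))/9 = -69/9 = -7.6667
Py = (3*(-1) + 6*(-3))/9 = -21/9 = -2.3333

P = (-7.6667, -2.3333)


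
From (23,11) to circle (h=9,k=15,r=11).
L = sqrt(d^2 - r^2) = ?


d = sqrt((23-9)^2 + (11-15)^2) = sqrt(196+16) = 14.5602
L = sqrt(212.0000 - 121) = sqrt(91.0000) = 9.5394

9.5394


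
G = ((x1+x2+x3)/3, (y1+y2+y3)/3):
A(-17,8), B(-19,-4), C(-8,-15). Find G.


Gx = (-17- 19- 8)/3 = -44/3 = -14.6667
Gy = (8- 4- 15)/3 = -11/3 = -3.6667

G = (-14.6667, -3.6667)


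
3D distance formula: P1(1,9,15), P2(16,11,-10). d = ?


dx=15, dy=2, dz=-25
d = sqrt(225+4+625) = sqrt(854) = 29.2233

29.2233


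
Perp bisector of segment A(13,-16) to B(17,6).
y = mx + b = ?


Midpoint = (15, -5)
Slope of AB = dy/dx = 22/4 = 5.5000
Perp slope = -dx/dy = -4/22 = -0.1818
b = My - (perp slope)*Mx = -5 + (4*15)/22 = -5 + 2.7273 = -2.2727

y = -0.1818x - 2.2727


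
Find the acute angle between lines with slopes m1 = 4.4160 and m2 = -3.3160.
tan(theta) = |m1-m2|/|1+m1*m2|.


m1-m2 = 7.732
1+m1*m2 = -13.643456
tan(theta) = |7.732/(-13.643456)| = 0.566719
theta = arctan(|7.732/(-13.643456)|) = 29.5410 degrees (acute angle)

29.5410 degrees


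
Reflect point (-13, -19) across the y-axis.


Reflection rule for y-axis: (-x, y)
(-13, -19) -> (13, -19)

(13, -19)


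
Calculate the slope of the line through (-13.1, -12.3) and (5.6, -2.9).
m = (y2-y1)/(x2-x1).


dy = -2.9 + 12.3 = 9.4
dx = 5.6 + 13.1 = 18.7
m = 9.4/18.7 = 0.5027

m = 0.5027


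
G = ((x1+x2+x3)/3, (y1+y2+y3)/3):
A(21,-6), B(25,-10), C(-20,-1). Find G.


Gx = (21+25- 20)/3 = 26/3 = 8.6667
Gy = (-6- 10- 1)/3 = -17/3 = -5.6667

G = (8.6667, -5.6667)


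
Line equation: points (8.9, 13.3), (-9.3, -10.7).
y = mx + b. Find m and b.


m = (-24.0)/(-18.2) = 1.3187
b = y1 - m*x1 = 13.3 - (-24.0*8.9)/(-18.2) = 13.3 - 11.7363 = 1.5637

y = 1.3187x + 1.5637


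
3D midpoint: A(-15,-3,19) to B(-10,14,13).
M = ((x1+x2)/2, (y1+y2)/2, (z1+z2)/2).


Mx = (-15- 10)/2 = -12.5000
My = (-3+14)/2 = 5.5000
Mz = (19+13)/2 = 16.0000

M = (-12.5000, 5.5000, 16.0000)


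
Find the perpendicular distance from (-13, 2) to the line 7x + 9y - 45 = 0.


|7*(-13) + 9*2 - 45| = |-118| = 118
sqrt(49 + 81) = sqrt(130) = 11.4018
d = 118/sqrt(130) = 10.3493

10.3493


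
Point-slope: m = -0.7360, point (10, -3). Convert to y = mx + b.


y + 3 = -0.7360(x - 10)
y = -0.7360x - 3 + 0.7360*10
y = -0.7360x + 4.3600

y = -0.7360x + 4.3600


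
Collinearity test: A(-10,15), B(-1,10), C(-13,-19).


-10*(10+ 19) - 1*(-19-15) - 13*(15-10)
= -290 + 34 - 65 = -321

No, not collinear (determinant = -321)


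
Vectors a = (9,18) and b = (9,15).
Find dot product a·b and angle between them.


a·b = 9*9 + 18*15 = 81 + 270 = 351
|a| = sqrt(81+324) = 20.1246
|b| = sqrt(81+225) = 17.4929
cos(theta) = 351/(sqrt(405)*sqrt(306)) = 351/sqrt(123930) = 0.997054
theta = arccos(351/sqrt(123930)) = 4.3987 degrees

a·b = 351, theta = 4.3987 deg


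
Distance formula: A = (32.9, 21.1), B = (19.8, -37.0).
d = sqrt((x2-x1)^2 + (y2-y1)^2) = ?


dx = 19.8 - 32.9 = -13.1
dy = -37.0 - 21.1 = -58.1
d = sqrt(171.61 + 3375.61) = sqrt(3547.22) = 59.5585

59.5585


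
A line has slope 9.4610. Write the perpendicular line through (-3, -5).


Perpendicular slope = -1/m1 = -1/9.4610 = -0.1057
b2 = y0 - m2*x0 = -5 - 3/9.4610 = -5 - 0.3171 = -5.3171

y = -0.1057x - 5.3171


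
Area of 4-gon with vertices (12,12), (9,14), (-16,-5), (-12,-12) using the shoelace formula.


sum(xi*y_{i+1}) = 12*14 + 9*(-5) - 16*(-12) - 12*12 = 171
sum(yi*x_{i+1}) = 12*9 + 14*(-16) - 5*(-12) - 12*12 = -200
Area = |171 + 200|/2 = 371/2 = 185.5000

185.5000 sq units


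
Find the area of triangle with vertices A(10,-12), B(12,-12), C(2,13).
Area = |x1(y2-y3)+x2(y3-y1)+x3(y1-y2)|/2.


10*(-12-13) = -250
12*(13+ 12) = 300
2*(-12+ 12) = 0
sum = 50
Area = |50|/2 = 25.0000

25.0000 sq units


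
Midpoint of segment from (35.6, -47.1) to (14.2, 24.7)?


Mx = (35.6 + 14.2)/2 = 49.8/2 = 24.9000
My = (-47.1 + 24.7)/2 = -22.4/2 = -11.2000

(24.9000, -11.2000)


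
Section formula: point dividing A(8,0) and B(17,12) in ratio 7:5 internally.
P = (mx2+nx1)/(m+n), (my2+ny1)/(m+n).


Px = (7*17 + 5*8)/12 = 159/12 = 13.2500
Py = (7*12 + 5*0)/12 = 84/12 = 7.0000

P = (13.2500, 7.0000)


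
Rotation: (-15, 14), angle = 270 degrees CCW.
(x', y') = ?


cos(270) = 0, sin(270) = -1
x' = -15*0 - 14*(-1) = 14
y' = -15*(-1) + 14*0 = 15

(14, 15)


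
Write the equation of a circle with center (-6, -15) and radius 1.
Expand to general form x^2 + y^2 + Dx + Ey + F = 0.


(x+ 6)^2 + (y+ 15)^2 = 1^2
D = -2h = 12, E = -2k = 30
F = h^2+k^2-r^2 = 36+225-1 = 260

x^2 + y^2 + 12x + 30y + 260 = 0


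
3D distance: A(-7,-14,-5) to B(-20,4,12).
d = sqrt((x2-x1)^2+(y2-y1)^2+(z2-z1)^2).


dx=-13, dy=18, dz=17
d = sqrt(169+324+289) = sqrt(782) = 27.9643

27.9643


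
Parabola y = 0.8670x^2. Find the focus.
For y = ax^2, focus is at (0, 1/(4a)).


a = 0.8670
4a = 3.4680
focus = (0, 1/3.4680) = (0, 0.2884)

Focus = (0, 0.2884)


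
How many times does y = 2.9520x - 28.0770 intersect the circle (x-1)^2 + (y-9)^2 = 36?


Substitute y = 2.9520x - 28.0770: (x-1)^2 + (2.9520x- 28.0770-9)^2 = 36
Expand to Ax^2 + Bx + C = 0, where b-k = -37.077
A = 1+m^2 = 9.714304
B = 2(m(b-k) - h) = 2(2.9520*(-37.077) - 1) = -220.902608
C = h^2 + (b-k)^2 - r^2 = 1 + 1374.703929 - 36 = 1339.703929
disc = B^2-4AC = 48797.9622 - 52057.1649 = -3259.2027
disc < 0

0 intersection points


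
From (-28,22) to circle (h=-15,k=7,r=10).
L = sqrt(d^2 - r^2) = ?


d = sqrt((-28+ 15)^2 + (22-7)^2) = sqrt(169+225) = 19.8494
L = sqrt(394.0000 - 100) = sqrt(294.0000) = 17.1464

17.1464


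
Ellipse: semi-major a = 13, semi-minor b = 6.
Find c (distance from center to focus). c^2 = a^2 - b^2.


c^2 = 13^2 - 6^2 = 169 - 36 = 133
c = sqrt(133) = 11.5326

c = 11.5326


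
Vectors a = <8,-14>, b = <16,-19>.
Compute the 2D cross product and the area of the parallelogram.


cross = 8*(-19) + 14*16 = -152 + 224 = 72
Parallelogram area = |72| = 72

cross = 72, parallelogram area = 72


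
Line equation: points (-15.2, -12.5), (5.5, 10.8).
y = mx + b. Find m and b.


m = (23.3)/(20.7) = 1.1256
b = y1 - m*x1 = -12.5 - (23.3*(-15.2))/(20.7) = -12.5 + 17.1092 = 4.6092

y = 1.1256x + 4.6092


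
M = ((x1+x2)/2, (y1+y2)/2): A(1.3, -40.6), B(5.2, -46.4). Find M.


Mx = (1.3 + 5.2)/2 = 6.5/2 = 3.2500
My = (-40.6 - 46.4)/2 = -87.0/2 = -43.5000

(3.2500, -43.5000)


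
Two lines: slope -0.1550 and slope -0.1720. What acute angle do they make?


m1-m2 = 0.017
1+m1*m2 = 1.02666
tan(theta) = |0.017/1.02666| = 0.016559
theta = arctan(|0.017/1.02666|) = 0.9486 degrees (acute angle)

0.9486 degrees


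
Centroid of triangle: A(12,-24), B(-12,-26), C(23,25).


Gx = (12- 12+23)/3 = 23/3 = 7.6667
Gy = (-24- 26+25)/3 = -25/3 = -8.3333

G = (7.6667, -8.3333)


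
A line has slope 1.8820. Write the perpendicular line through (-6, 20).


Perpendicular slope = -1/m1 = -1/1.8820 = -0.5313
b2 = y0 - m2*x0 = 20 - 6/1.8820 = 20 - 3.1881 = 16.8119

y = -0.5313x + 16.8119


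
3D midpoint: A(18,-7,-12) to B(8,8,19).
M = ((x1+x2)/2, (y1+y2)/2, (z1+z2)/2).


Mx = (18+8)/2 = 13.0000
My = (-7+8)/2 = 0.5000
Mz = (-12+19)/2 = 3.5000

M = (13.0000, 0.5000, 3.5000)


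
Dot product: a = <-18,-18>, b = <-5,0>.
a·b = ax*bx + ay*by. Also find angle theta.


a·b = -18*(-5) - 18*0 = 90 + 0 = 90
|a| = sqrt(324+324) = 25.4558
|b| = sqrt(25+0) = 5.0000
cos(theta) = 90/(sqrt(648)*sqrt(25)) = 90/sqrt(16200) = 0.707107
theta = arccos(90/sqrt(16200)) = 45.0000 degrees

a·b = 90, theta = 45.0000 deg


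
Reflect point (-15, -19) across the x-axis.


Reflection rule for x-axis: (x, -y)
(-15, -19) -> (-15, 19)

(-15, 19)


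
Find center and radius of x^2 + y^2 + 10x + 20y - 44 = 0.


h = -D/2 = -10/2 = -5
k = -E/2 = -20/2 = -10
r^2 = h^2 + k^2 - F = 25 + 100 + 44 = 169
r = 13

Center (-5, -10), radius = 13


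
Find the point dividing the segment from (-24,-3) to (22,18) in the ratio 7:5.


Px = (7*22 + 5*(-24))/12 = 34/12 = 2.8333
Py = (7*18 + 5*(-3))/12 = 111/12 = 9.2500

P = (2.8333, 9.2500)


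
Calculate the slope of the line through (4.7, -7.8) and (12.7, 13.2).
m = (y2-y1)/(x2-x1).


dy = 13.2 + 7.8 = 21.0
dx = 12.7 - 4.7 = 8
m = 21.0/8 = 2.6250

m = 2.6250


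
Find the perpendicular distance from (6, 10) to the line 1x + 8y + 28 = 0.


|1*6 + 8*10 + 28| = |114| = 114
sqrt(1 + 64) = sqrt(65) = 8.0623
d = 114/sqrt(65) = 14.1400

14.1400


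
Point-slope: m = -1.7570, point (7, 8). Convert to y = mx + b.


y - 8 = -1.7570(x - 7)
y = -1.7570x + 8 + 1.7570*7
y = -1.7570x + 20.2990

y = -1.7570x + 20.2990


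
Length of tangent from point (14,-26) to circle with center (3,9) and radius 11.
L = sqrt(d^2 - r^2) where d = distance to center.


d = sqrt((14-3)^2 + (-26-9)^2) = sqrt(121+1225) = 36.6879
L = sqrt(1346.0000 - 121) = sqrt(1225.0000) = 35.0000

35.0000


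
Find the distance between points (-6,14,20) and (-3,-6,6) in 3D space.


dx=3, dy=-20, dz=-14
d = sqrt(9+400+196) = sqrt(605) = 24.5967

24.5967


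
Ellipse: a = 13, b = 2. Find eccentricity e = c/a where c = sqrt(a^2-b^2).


c = sqrt(169-4) = sqrt(165) = 12.8452
e = c/a = sqrt(165)/13 = 0.9881

e = 0.9881


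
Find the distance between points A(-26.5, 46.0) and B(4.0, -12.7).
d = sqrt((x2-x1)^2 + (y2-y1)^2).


dx = 4.0 + 26.5 = 30.5
dy = -12.7 - 46.0 = -58.7
d = sqrt(930.25 + 3445.69) = sqrt(4375.94) = 66.1509

66.1509


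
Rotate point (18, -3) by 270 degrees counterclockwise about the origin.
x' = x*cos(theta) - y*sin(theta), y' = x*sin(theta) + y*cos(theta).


cos(270) = 0, sin(270) = -1
x' = 18*0 + 3*(-1) = -3
y' = 18*(-1) - 3*0 = -18

(-3, -18)


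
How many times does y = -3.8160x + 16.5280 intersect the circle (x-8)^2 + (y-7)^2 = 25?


Substitute y = -3.8160x + 16.5280: (x-8)^2 + (-3.8160x+16.5280-7)^2 = 25
Expand to Ax^2 + Bx + C = 0, where b-k = 9.528
A = 1+m^2 = 15.561856
B = 2(m(b-k) - h) = 2(-3.8160*9.528 - 8) = -88.717696
C = h^2 + (b-k)^2 - r^2 = 64 + 90.782784 - 25 = 129.782784
disc = B^2-4AC = 7870.8296 - 8078.6440 = -207.8144
disc < 0

0 intersection points


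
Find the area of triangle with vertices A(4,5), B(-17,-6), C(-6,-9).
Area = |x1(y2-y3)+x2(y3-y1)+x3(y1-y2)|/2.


4*(-6+ 9) = 12
-17*(-9-5) = 238
-6*(5+ 6) = -66
sum = 184
Area = |184|/2 = 92.0000

92.0000 sq units


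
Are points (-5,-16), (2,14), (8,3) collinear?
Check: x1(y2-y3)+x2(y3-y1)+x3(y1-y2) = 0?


-5*(14-3) + 2*(3+ 16) + 8*(-16-14)
= -55 + 38 - 240 = -257

No, not collinear (determinant = -257)


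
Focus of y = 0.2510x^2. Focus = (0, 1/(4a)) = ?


a = 0.2510
4a = 1.0040
focus = (0, 1/1.0040) = (0, 0.9960)

Focus = (0, 0.9960)


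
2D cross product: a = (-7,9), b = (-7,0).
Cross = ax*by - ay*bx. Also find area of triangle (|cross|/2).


cross = -7*0 - 9*(-7) = 0 + 63 = 63
Triangle area = |63|/2 = 63/2 = 31.5000

cross = 63, triangle area = 31.5000


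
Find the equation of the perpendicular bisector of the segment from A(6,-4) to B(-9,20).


Midpoint = (-1.5, 8)
Slope of AB = dy/dx = 24/(-15) = -1.6000
Perp slope = -dx/dy = 15/24 = 0.6250
b = My - (perp slope)*Mx = 8 + (-15*(-1.5))/24 = 8 + 0.9375 = 8.9375

y = 0.6250x + 8.9375


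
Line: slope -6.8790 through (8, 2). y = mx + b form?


y - 2 = -6.8790(x - 8)
y = -6.8790x + 2 + 6.8790*8
y = -6.8790x + 57.0320

y = -6.8790x + 57.0320


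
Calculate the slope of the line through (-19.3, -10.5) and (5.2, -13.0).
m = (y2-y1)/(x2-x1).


dy = -13.0 + 10.5 = -2.5
dx = 5.2 + 19.3 = 24.5
m = -2.5/24.5 = -0.1020

m = -0.1020


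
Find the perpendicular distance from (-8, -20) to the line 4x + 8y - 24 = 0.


|4*(-8) + 8*(-20) - 24| = |-216| = 216
sqrt(16 + 64) = sqrt(80) = 8.9443
d = 216/sqrt(80) = 24.1495

24.1495


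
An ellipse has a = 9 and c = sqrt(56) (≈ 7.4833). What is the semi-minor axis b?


b^2 = 9^2 - (sqrt(56))^2 = 81 - 56 = 25
b = sqrt(25) = 5

b = 5


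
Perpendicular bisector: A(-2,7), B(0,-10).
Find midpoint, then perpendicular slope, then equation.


Midpoint = (-1, -1.5)
Slope of AB = dy/dx = -17/2 = -8.5000
Perp slope = -dx/dy = 2/17 = 0.1176
b = My - (perp slope)*Mx = -1.5 + (2*(-1))/(-17) = -1.5 + 0.1176 = -1.3824

y = 0.1176x - 1.3824


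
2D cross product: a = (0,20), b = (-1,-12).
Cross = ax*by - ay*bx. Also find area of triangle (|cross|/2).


cross = 0*(-12) - 20*(-1) = 0 + 20 = 20
Triangle area = |20|/2 = 20/2 = 10.0000

cross = 20, triangle area = 10.0000


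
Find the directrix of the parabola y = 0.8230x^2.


a = 0.8230
1/(4a) = 0.3038
directrix: y = -0.3038 = -0.3038

y = -0.3038


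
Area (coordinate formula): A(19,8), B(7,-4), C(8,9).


19*(-4-9) = -247
7*(9-8) = 7
8*(8+ 4) = 96
sum = -144
Area = |-144|/2 = 72.0000

72.0000 sq units


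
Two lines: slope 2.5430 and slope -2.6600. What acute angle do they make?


m1-m2 = 5.203
1+m1*m2 = -5.76438
tan(theta) = |5.203/(-5.76438)| = 0.902612
theta = arctan(|5.203/(-5.76438)|) = 42.0698 degrees (acute angle)

42.0698 degrees


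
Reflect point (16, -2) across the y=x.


Reflection rule for y=x: (y, x)
(16, -2) -> (-2, 16)

(-2, 16)


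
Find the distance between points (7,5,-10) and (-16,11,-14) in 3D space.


dx=-23, dy=6, dz=-4
d = sqrt(529+36+16) = sqrt(581) = 24.1039

24.1039
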